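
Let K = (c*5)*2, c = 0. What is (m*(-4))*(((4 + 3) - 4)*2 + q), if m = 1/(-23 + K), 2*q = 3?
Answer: 30/23 ≈ 1.3043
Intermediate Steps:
q = 3/2 (q = (½)*3 = 3/2 ≈ 1.5000)
K = 0 (K = (0*5)*2 = 0*2 = 0)
m = -1/23 (m = 1/(-23 + 0) = 1/(-23) = -1/23 ≈ -0.043478)
(m*(-4))*(((4 + 3) - 4)*2 + q) = (-1/23*(-4))*(((4 + 3) - 4)*2 + 3/2) = 4*((7 - 4)*2 + 3/2)/23 = 4*(3*2 + 3/2)/23 = 4*(6 + 3/2)/23 = (4/23)*(15/2) = 30/23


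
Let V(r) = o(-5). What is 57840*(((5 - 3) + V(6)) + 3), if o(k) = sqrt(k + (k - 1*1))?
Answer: 289200 + 57840*I*sqrt(11) ≈ 2.892e+5 + 1.9183e+5*I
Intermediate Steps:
o(k) = sqrt(-1 + 2*k) (o(k) = sqrt(k + (k - 1)) = sqrt(k + (-1 + k)) = sqrt(-1 + 2*k))
V(r) = I*sqrt(11) (V(r) = sqrt(-1 + 2*(-5)) = sqrt(-1 - 10) = sqrt(-11) = I*sqrt(11))
57840*(((5 - 3) + V(6)) + 3) = 57840*(((5 - 3) + I*sqrt(11)) + 3) = 57840*((2 + I*sqrt(11)) + 3) = 57840*(5 + I*sqrt(11)) = 289200 + 57840*I*sqrt(11)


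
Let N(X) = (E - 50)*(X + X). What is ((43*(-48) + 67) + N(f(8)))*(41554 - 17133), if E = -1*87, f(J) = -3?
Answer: -28694675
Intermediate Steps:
E = -87
N(X) = -274*X (N(X) = (-87 - 50)*(X + X) = -274*X)
((43*(-48) + 67) + N(f(8)))*(41554 - 17133) = ((43*(-48) + 67) - 274*(-3))*(41554 - 17133) = ((-2064 + 67) + 822)*24421 = (-1997 + 822)*24421 = -1175*24421 = -28694675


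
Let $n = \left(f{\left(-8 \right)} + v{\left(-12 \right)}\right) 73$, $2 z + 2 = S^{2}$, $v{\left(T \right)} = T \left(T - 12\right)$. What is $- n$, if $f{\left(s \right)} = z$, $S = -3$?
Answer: $- \frac{42559}{2} \approx -21280.0$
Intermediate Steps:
$v{\left(T \right)} = T \left(-12 + T\right)$
$z = \frac{7}{2}$ ($z = -1 + \frac{\left(-3\right)^{2}}{2} = -1 + \frac{1}{2} \cdot 9 = -1 + \frac{9}{2} = \frac{7}{2} \approx 3.5$)
$f{\left(s \right)} = \frac{7}{2}$
$n = \frac{42559}{2}$ ($n = \left(\frac{7}{2} - 12 \left(-12 - 12\right)\right) 73 = \left(\frac{7}{2} - -288\right) 73 = \left(\frac{7}{2} + 288\right) 73 = \frac{583}{2} \cdot 73 = \frac{42559}{2} \approx 21280.0$)
$- n = \left(-1\right) \frac{42559}{2} = - \frac{42559}{2}$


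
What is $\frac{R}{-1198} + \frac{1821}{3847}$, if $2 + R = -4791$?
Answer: $\frac{20620229}{4608706} \approx 4.4742$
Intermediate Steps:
$R = -4793$ ($R = -2 - 4791 = -4793$)
$\frac{R}{-1198} + \frac{1821}{3847} = - \frac{4793}{-1198} + \frac{1821}{3847} = \left(-4793\right) \left(- \frac{1}{1198}\right) + 1821 \cdot \frac{1}{3847} = \frac{4793}{1198} + \frac{1821}{3847} = \frac{20620229}{4608706}$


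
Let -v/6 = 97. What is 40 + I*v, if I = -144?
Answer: 83848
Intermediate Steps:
v = -582 (v = -6*97 = -582)
40 + I*v = 40 - 144*(-582) = 40 + 83808 = 83848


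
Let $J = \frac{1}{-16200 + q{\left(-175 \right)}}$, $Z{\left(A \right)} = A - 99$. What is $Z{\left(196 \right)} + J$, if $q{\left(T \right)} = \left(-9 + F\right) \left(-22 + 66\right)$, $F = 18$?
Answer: $\frac{1532987}{15804} \approx 97.0$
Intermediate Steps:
$q{\left(T \right)} = 396$ ($q{\left(T \right)} = \left(-9 + 18\right) \left(-22 + 66\right) = 9 \cdot 44 = 396$)
$Z{\left(A \right)} = -99 + A$ ($Z{\left(A \right)} = A - 99 = -99 + A$)
$J = - \frac{1}{15804}$ ($J = \frac{1}{-16200 + 396} = \frac{1}{-15804} = - \frac{1}{15804} \approx -6.3275 \cdot 10^{-5}$)
$Z{\left(196 \right)} + J = \left(-99 + 196\right) - \frac{1}{15804} = 97 - \frac{1}{15804} = \frac{1532987}{15804}$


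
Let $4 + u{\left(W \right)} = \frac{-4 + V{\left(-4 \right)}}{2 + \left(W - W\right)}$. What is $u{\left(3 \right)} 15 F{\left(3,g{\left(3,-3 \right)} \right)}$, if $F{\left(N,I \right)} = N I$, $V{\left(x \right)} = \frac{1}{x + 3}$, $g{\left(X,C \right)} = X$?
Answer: $- \frac{1755}{2} \approx -877.5$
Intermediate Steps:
$V{\left(x \right)} = \frac{1}{3 + x}$
$F{\left(N,I \right)} = I N$
$u{\left(W \right)} = - \frac{13}{2}$ ($u{\left(W \right)} = -4 + \frac{-4 + \frac{1}{3 - 4}}{2 + \left(W - W\right)} = -4 + \frac{-4 + \frac{1}{-1}}{2 + 0} = -4 + \frac{-4 - 1}{2} = -4 - \frac{5}{2} = - \frac{13}{2}$)
$u{\left(3 \right)} 15 F{\left(3,g{\left(3,-3 \right)} \right)} = \left(- \frac{13}{2}\right) 15 \cdot 3 \cdot 3 = \left(- \frac{195}{2}\right) 9 = - \frac{1755}{2}$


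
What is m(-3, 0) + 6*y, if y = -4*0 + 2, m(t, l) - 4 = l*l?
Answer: 16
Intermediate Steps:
m(t, l) = 4 + l² (m(t, l) = 4 + l*l = 4 + l²)
y = 2 (y = 0 + 2 = 2)
m(-3, 0) + 6*y = (4 + 0²) + 6*2 = (4 + 0) + 12 = 4 + 12 = 16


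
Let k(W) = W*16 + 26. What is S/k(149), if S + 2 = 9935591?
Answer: 9935589/2410 ≈ 4122.6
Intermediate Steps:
k(W) = 26 + 16*W (k(W) = 16*W + 26 = 26 + 16*W)
S = 9935589 (S = -2 + 9935591 = 9935589)
S/k(149) = 9935589/(26 + 16*149) = 9935589/(26 + 2384) = 9935589/2410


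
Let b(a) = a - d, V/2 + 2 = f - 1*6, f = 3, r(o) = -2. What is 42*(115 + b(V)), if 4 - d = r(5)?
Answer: 4158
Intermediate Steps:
d = 6 (d = 4 - 1*(-2) = 4 + 2 = 6)
V = -10 (V = -4 + 2*(3 - 1*6) = -4 + 2*(3 - 6) = -4 + 2*(-3) = -4 - 6 = -10)
b(a) = -6 + a (b(a) = a - 1*6 = a - 6 = -6 + a)
42*(115 + b(V)) = 42*(115 + (-6 - 10)) = 42*(115 - 16) = 42*99 = 4158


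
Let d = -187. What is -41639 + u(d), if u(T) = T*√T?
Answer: -41639 - 187*I*√187 ≈ -41639.0 - 2557.2*I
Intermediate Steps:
u(T) = T^(3/2)
-41639 + u(d) = -41639 + (-187)^(3/2) = -41639 - 187*I*√187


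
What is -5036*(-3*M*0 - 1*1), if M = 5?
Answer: 5036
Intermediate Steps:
-5036*(-3*M*0 - 1*1) = -5036*(-3*5*0 - 1*1) = -5036*(-15*0 - 1) = -5036*(0 - 1) = -5036*(-1) = 5036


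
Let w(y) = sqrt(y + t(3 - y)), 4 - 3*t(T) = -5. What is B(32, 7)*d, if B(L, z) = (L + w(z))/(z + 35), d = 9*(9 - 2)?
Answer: 48 + 3*sqrt(10)/2 ≈ 52.743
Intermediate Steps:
t(T) = 3 (t(T) = 4/3 - 1/3*(-5) = 4/3 + 5/3 = 3)
d = 63 (d = 9*7 = 63)
w(y) = sqrt(3 + y) (w(y) = sqrt(y + 3) = sqrt(3 + y))
B(L, z) = (L + sqrt(3 + z))/(35 + z) (B(L, z) = (L + sqrt(3 + z))/(z + 35) = (L + sqrt(3 + z))/(35 + z))
B(32, 7)*d = ((32 + sqrt(3 + 7))/(35 + 7))*63 = ((32 + sqrt(10))/42)*63 = (16/21 + sqrt(10)/42)*63 = 48 + 3*sqrt(10)/2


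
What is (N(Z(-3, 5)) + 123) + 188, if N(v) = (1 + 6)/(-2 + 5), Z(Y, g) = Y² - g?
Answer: 940/3 ≈ 313.33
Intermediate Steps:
N(v) = 7/3
(N(Z(-3, 5)) + 123) + 188 = (7/3 + 123) + 188 = 376/3 + 188 = 940/3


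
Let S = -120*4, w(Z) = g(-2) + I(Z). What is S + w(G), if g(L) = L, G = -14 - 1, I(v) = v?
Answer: -497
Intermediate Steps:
G = -15
w(Z) = -2 + Z
S = -480
S + w(G) = -480 + (-2 - 15) = -480 - 17 = -497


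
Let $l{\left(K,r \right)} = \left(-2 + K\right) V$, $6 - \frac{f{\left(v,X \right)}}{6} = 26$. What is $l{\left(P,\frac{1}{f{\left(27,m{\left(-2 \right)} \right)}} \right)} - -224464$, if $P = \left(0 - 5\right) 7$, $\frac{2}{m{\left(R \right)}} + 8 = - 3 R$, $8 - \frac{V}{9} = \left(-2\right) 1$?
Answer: $221134$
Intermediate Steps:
$V = 90$ ($V = 72 - 9 \left(\left(-2\right) 1\right) = 72 - -18 = 72 + 18 = 90$)
$m{\left(R \right)} = \frac{2}{-8 - 3 R}$
$P = -35$ ($P = \left(-5\right) 7 = -35$)
$f{\left(v,X \right)} = -120$ ($f{\left(v,X \right)} = 36 - 156 = -120$)
$l{\left(K,r \right)} = -180 + 90 K$ ($l{\left(K,r \right)} = \left(-2 + K\right) 90 = -180 + 90 K$)
$l{\left(P,\frac{1}{f{\left(27,m{\left(-2 \right)} \right)}} \right)} - -224464 = \left(-180 + 90 \left(-35\right)\right) - -224464 = \left(-180 - 3150\right) + 224464 = -3330 + 224464 = 221134$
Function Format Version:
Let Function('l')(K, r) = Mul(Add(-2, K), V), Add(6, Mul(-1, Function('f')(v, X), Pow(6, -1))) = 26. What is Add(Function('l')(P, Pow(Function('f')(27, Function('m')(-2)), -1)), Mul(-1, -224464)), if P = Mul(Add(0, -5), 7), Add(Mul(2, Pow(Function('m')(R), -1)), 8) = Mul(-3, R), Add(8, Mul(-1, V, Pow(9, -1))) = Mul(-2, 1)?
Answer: 221134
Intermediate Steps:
V = 90 (V = Add(72, Mul(-9, Mul(-2, 1))) = Add(72, Mul(-9, -2)) = Add(72, 18) = 90)
Function('m')(R) = Mul(2, Pow(Add(-8, Mul(-3, R)), -1))
P = -35 (P = Mul(-5, 7) = -35)
Function('f')(v, X) = -120 (Function('f')(v, X) = Add(36, Mul(-6, 26)) = Add(36, -156) = -120)
Function('l')(K, r) = Add(-180, Mul(90, K)) (Function('l')(K, r) = Mul(Add(-2, K), 90) = Add(-180, Mul(90, K)))
Add(Function('l')(P, Pow(Function('f')(27, Function('m')(-2)), -1)), Mul(-1, -224464)) = Add(Add(-180, Mul(90, -35)), Mul(-1, -224464)) = Add(Add(-180, -3150), 224464) = Add(-3330, 224464) = 221134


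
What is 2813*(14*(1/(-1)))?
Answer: -39382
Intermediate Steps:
2813*(14*(1/(-1))) = 2813*(14*(1*(-1))) = 2813*(14*(-1)) = 2813*(-14) = -39382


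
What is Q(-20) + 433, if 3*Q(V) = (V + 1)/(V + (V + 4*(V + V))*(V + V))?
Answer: 9326801/21540 ≈ 433.00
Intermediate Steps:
Q(V) = (1 + V)/(3*(V + 18*V²)) (Q(V) = ((V + 1)/(V + (V + 4*(V + V))*(V + V)))/3 = ((1 + V)/(V + (V + 4*(2*V))*(2*V)))/3 = ((1 + V)/(V + (V + 8*V)*(2*V)))/3 = ((1 + V)/(V + (9*V)*(2*V)))/3 = ((1 + V)/(V + 18*V²))/3 = (1 + V)/(3*(V + 18*V²)))
Q(-20) + 433 = (⅓)*(1 - 20)/(-20*(1 + 18*(-20))) + 433 = (⅓)*(-1/20)*(-19)/(1 - 360) + 433 = (⅓)*(-1/20)*(-19)/(-359) + 433 = (⅓)*(-1/20)*(-1/359)*(-19) + 433 = -19/21540 + 433 = 9326801/21540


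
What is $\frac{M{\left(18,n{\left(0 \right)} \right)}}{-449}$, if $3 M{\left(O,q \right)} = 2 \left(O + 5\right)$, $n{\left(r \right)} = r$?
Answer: $- \frac{46}{1347} \approx -0.03415$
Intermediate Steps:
$M{\left(O,q \right)} = \frac{10}{3} + \frac{2 O}{3}$ ($M{\left(O,q \right)} = \frac{2 \left(O + 5\right)}{3} = \frac{2 \left(5 + O\right)}{3} = \frac{10 + 2 O}{3} = \frac{10}{3} + \frac{2 O}{3}$)
$\frac{M{\left(18,n{\left(0 \right)} \right)}}{-449} = \frac{\frac{10}{3} + \frac{2}{3} \cdot 18}{-449} = \left(\frac{10}{3} + 12\right) \left(- \frac{1}{449}\right) = \frac{46}{3} \left(- \frac{1}{449}\right) = - \frac{46}{1347}$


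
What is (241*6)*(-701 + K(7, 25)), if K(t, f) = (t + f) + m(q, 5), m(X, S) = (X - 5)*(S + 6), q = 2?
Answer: -1015092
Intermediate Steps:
m(X, S) = (-5 + X)*(6 + S)
K(t, f) = -33 + f + t (K(t, f) = (t + f) + (-30 - 5*5 + 6*2 + 5*2) = (f + t) + (-30 - 25 + 12 + 10) = (f + t) - 33 = -33 + f + t)
(241*6)*(-701 + K(7, 25)) = (241*6)*(-701 + (-33 + 25 + 7)) = 1446*(-701 - 1) = 1446*(-702) = -1015092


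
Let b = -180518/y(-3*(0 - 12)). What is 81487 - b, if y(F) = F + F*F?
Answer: 54360601/666 ≈ 81623.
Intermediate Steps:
y(F) = F + F²
b = -90259/666 (b = -180518*(-1/(3*(0 - 12)*(1 - 3*(0 - 12)))) = -180518*1/(36*(1 - 3*(-12))) = -180518*1/(36*(1 + 36)) = -180518/(36*37) = -180518/1332 = -180518*1/1332 = -90259/666 ≈ -135.52)
81487 - b = 81487 - 1*(-90259/666) = 81487 + 90259/666 = 54360601/666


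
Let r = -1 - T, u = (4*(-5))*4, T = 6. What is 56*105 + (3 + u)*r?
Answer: 6419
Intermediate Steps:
u = -80 (u = -20*4 = -80)
r = -7 (r = -1 - 1*6 = -1 - 6 = -7)
56*105 + (3 + u)*r = 56*105 + (3 - 80)*(-7) = 5880 - 77*(-7) = 5880 + 539 = 6419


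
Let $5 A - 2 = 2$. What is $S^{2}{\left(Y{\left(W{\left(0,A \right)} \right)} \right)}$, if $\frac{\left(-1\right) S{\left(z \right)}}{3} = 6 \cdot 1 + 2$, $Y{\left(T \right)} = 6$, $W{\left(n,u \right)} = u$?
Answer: $576$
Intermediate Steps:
$A = \frac{4}{5}$ ($A = \frac{2}{5} + \frac{1}{5} \cdot 2 = \frac{2}{5} + \frac{2}{5} = \frac{4}{5} \approx 0.8$)
$S{\left(z \right)} = -24$ ($S{\left(z \right)} = - 3 \left(6 \cdot 1 + 2\right) = - 3 \left(6 + 2\right) = \left(-3\right) 8 = -24$)
$S^{2}{\left(Y{\left(W{\left(0,A \right)} \right)} \right)} = \left(-24\right)^{2} = 576$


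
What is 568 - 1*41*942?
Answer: -38054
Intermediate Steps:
568 - 1*41*942 = 568 - 41*942 = 568 - 38622 = -38054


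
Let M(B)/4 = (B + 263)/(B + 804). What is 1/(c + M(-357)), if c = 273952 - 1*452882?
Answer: -447/79982086 ≈ -5.5888e-6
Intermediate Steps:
c = -178930 (c = 273952 - 452882 = -178930)
M(B) = 4*(263 + B)/(804 + B) (M(B) = 4*((B + 263)/(B + 804)) = 4*((263 + B)/(804 + B)) = 4*(263 + B)/(804 + B))
1/(c + M(-357)) = 1/(-178930 + 4*(263 - 357)/(804 - 357)) = 1/(-178930 + 4*(-94)/447) = 1/(-178930 + 4*(1/447)*(-94)) = 1/(-178930 - 376/447) = 1/(-79982086/447) = -447/79982086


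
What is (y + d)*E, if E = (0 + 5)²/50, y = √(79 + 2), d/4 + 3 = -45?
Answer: -183/2 ≈ -91.500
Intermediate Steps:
d = -192 (d = -12 + 4*(-45) = -12 - 180 = -192)
y = 9 (y = √81 = 9)
E = ½ (E = 5²*(1/50) = 25*(1/50) = ½ ≈ 0.50000)
(y + d)*E = (9 - 192)*(½) = -183*½ = -183/2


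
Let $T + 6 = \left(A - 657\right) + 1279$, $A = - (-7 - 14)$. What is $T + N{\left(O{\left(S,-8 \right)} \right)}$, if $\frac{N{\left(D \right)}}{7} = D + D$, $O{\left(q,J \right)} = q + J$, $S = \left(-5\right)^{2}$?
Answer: $875$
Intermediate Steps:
$A = 21$ ($A = \left(-1\right) \left(-21\right) = 21$)
$S = 25$
$O{\left(q,J \right)} = J + q$
$T = 637$ ($T = -6 + \left(\left(21 - 657\right) + 1279\right) = -6 + \left(-636 + 1279\right) = -6 + 643 = 637$)
$N{\left(D \right)} = 14 D$ ($N{\left(D \right)} = 7 \left(D + D\right) = 7 \cdot 2 D = 14 D$)
$T + N{\left(O{\left(S,-8 \right)} \right)} = 637 + 14 \left(-8 + 25\right) = 637 + 14 \cdot 17 = 637 + 238 = 875$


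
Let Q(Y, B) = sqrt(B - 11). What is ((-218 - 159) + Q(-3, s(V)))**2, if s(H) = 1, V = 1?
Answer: (377 - I*sqrt(10))**2 ≈ 1.4212e+5 - 2384.0*I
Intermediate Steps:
Q(Y, B) = sqrt(-11 + B)
((-218 - 159) + Q(-3, s(V)))**2 = ((-218 - 159) + sqrt(-11 + 1))**2 = (-377 + sqrt(-10))**2 = (-377 + I*sqrt(10))**2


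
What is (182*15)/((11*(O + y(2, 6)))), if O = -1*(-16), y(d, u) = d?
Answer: 455/33 ≈ 13.788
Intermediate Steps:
O = 16
(182*15)/((11*(O + y(2, 6)))) = (182*15)/((11*(16 + 2))) = 2730/((11*18)) = 2730/198 = 2730*(1/198) = 455/33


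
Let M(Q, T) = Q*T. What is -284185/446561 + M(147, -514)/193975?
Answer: -88866041413/86621669975 ≈ -1.0259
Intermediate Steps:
-284185/446561 + M(147, -514)/193975 = -284185/446561 + (147*(-514))/193975 = -284185*1/446561 - 75558*1/193975 = -284185/446561 - 75558/193975 = -88866041413/86621669975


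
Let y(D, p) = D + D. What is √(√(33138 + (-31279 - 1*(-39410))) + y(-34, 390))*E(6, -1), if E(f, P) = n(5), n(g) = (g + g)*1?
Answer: 10*√(-68 + √41269) ≈ 116.25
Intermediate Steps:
y(D, p) = 2*D
n(g) = 2*g (n(g) = (2*g)*1 = 2*g)
E(f, P) = 10 (E(f, P) = 2*5 = 10)
√(√(33138 + (-31279 - 1*(-39410))) + y(-34, 390))*E(6, -1) = √(√(33138 + (-31279 - 1*(-39410))) + 2*(-34))*10 = √(√(33138 + (-31279 + 39410)) - 68)*10 = √(√(33138 + 8131) - 68)*10 = √(√41269 - 68)*10 = √(-68 + √41269)*10 = 10*√(-68 + √41269)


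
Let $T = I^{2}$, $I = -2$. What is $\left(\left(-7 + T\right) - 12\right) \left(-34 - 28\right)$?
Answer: $930$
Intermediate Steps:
$T = 4$ ($T = \left(-2\right)^{2} = 4$)
$\left(\left(-7 + T\right) - 12\right) \left(-34 - 28\right) = \left(\left(-7 + 4\right) - 12\right) \left(-34 - 28\right) = \left(-3 - 12\right) \left(-62\right) = \left(-15\right) \left(-62\right) = 930$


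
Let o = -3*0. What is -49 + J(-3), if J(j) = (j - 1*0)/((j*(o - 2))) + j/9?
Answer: -299/6 ≈ -49.833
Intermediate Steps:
o = 0
J(j) = -1/2 + j/9 (J(j) = (j - 1*0)/((j*(0 - 2))) + j/9 = (j + 0)/((j*(-2))) + j*(1/9) = j/((-2*j)) + j/9 = j*(-1/(2*j)) + j/9 = -1/2 + j/9)
-49 + J(-3) = -49 + (-1/2 + (1/9)*(-3)) = -49 + (-1/2 - 1/3) = -49 - 5/6 = -299/6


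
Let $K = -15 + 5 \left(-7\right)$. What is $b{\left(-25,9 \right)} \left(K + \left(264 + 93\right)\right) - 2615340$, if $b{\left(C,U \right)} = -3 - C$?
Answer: $-2608586$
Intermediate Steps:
$K = -50$ ($K = -15 - 35 = -50$)
$b{\left(-25,9 \right)} \left(K + \left(264 + 93\right)\right) - 2615340 = \left(-3 - -25\right) \left(-50 + \left(264 + 93\right)\right) - 2615340 = \left(-3 + 25\right) \left(-50 + 357\right) - 2615340 = 22 \cdot 307 - 2615340 = 6754 - 2615340 = -2608586$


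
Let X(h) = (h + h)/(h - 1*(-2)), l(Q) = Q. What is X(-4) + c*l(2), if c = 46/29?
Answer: 208/29 ≈ 7.1724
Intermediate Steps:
X(h) = 2*h/(2 + h) (X(h) = (2*h)/(h + 2) = (2*h)/(2 + h) = 2*h/(2 + h))
c = 46/29 (c = 46*(1/29) = 46/29 ≈ 1.5862)
X(-4) + c*l(2) = 2*(-4)/(2 - 4) + (46/29)*2 = 2*(-4)/(-2) + 92/29 = 2*(-4)*(-½) + 92/29 = 4 + 92/29 = 208/29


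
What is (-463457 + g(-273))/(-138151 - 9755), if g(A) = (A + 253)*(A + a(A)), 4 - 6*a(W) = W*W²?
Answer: 204838201/443718 ≈ 461.64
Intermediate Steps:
a(W) = ⅔ - W³/6 (a(W) = ⅔ - W*W²/6 = ⅔ - W³/6)
g(A) = (253 + A)*(⅔ + A - A³/6) (g(A) = (A + 253)*(A + (⅔ - A³/6)) = (253 + A)*(⅔ + A - A³/6))
(-463457 + g(-273))/(-138151 - 9755) = (-463457 + (506/3 + (-273)² - 253/6*(-273)³ - ⅙*(-273)⁴ + (761/3)*(-273)))/(-138151 - 9755) = (-463457 + (506/3 + 74529 - 253/6*(-20346417) - ⅙*5554571841 - 69251))/(-147906) = (-463457 + (506/3 + 74529 + 1715881167/2 - 1851523947/2 - 69251))*(-1/147906) = (-463457 - 203447830/3)*(-1/147906) = -204838201/3*(-1/147906) = 204838201/443718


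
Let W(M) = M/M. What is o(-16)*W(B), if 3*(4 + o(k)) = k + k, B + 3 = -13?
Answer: -44/3 ≈ -14.667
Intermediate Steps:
B = -16 (B = -3 - 13 = -16)
W(M) = 1
o(k) = -4 + 2*k/3 (o(k) = -4 + (k + k)/3 = -4 + (2*k)/3 = -4 + 2*k/3)
o(-16)*W(B) = (-4 + (⅔)*(-16))*1 = (-4 - 32/3)*1 = -44/3*1 = -44/3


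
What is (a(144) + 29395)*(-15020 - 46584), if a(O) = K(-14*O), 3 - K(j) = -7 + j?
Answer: -1935659284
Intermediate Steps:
K(j) = 10 - j (K(j) = 3 - (-7 + j) = 3 + (7 - j) = 10 - j)
a(O) = 10 + 14*O (a(O) = 10 - (-14)*O = 10 + 14*O)
(a(144) + 29395)*(-15020 - 46584) = ((10 + 14*144) + 29395)*(-15020 - 46584) = ((10 + 2016) + 29395)*(-61604) = (2026 + 29395)*(-61604) = 31421*(-61604) = -1935659284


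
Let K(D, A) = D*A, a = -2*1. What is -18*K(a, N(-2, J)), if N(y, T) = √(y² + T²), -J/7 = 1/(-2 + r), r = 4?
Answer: 18*√65 ≈ 145.12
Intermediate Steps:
J = -7/2 (J = -7/(-2 + 4) = -7/2 ≈ -3.5000)
N(y, T) = √(T² + y²)
a = -2
K(D, A) = A*D
-18*K(a, N(-2, J)) = -18*√((-7/2)² + (-2)²)*(-2) = -18*√(49/4 + 4)*(-2) = -18*√(65/4)*(-2) = -18*√65/2*(-2) = -(-18)*√65 = 18*√65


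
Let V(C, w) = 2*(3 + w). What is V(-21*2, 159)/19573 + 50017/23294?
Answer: 986529997/455933462 ≈ 2.1638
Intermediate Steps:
V(C, w) = 6 + 2*w
V(-21*2, 159)/19573 + 50017/23294 = (6 + 2*159)/19573 + 50017/23294 = (6 + 318)*(1/19573) + 50017*(1/23294) = 324*(1/19573) + 50017/23294 = 324/19573 + 50017/23294 = 986529997/455933462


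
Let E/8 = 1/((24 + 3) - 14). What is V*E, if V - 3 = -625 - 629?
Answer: -10008/13 ≈ -769.85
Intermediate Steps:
V = -1251 (V = 3 + (-625 - 629) = 3 - 1254 = -1251)
E = 8/13 (E = 8/((24 + 3) - 14) = 8/(27 - 14) = 8/13 ≈ 0.61539)
V*E = -1251*8/13 = -10008/13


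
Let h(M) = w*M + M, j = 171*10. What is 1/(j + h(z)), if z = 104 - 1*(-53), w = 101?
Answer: 1/17724 ≈ 5.6421e-5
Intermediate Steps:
z = 157 (z = 104 + 53 = 157)
j = 1710
h(M) = 102*M (h(M) = 101*M + M = 102*M)
1/(j + h(z)) = 1/(1710 + 102*157) = 1/(1710 + 16014) = 1/17724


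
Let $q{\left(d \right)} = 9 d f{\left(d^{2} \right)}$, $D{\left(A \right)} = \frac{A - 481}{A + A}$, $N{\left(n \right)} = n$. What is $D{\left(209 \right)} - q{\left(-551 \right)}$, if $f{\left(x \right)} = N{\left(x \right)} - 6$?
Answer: $\frac{314655269309}{209} \approx 1.5055 \cdot 10^{9}$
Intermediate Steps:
$D{\left(A \right)} = \frac{-481 + A}{2 A}$
$f{\left(x \right)} = -6 + x$ ($f{\left(x \right)} = x - 6 = -6 + x$)
$q{\left(d \right)} = 9 d \left(-6 + d^{2}\right)$
$D{\left(209 \right)} - q{\left(-551 \right)} = \frac{-481 + 209}{2 \cdot 209} - 9 \left(-551\right) \left(-6 + \left(-551\right)^{2}\right) = \frac{1}{2} \cdot \frac{1}{209} \left(-272\right) - 9 \left(-551\right) \left(-6 + 303601\right) = - \frac{136}{209} - 9 \left(-551\right) 303595 = - \frac{136}{209} - -1505527605 = - \frac{136}{209} + 1505527605 = \frac{314655269309}{209}$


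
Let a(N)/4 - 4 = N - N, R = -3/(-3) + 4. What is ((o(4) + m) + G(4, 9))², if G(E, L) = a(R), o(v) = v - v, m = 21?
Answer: 1369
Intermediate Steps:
o(v) = 0
R = 5 (R = -3*(-⅓) + 4 = 1 + 4 = 5)
a(N) = 16 (a(N) = 16 + 4*(N - N) = 16 + 4*0 = 16 + 0 = 16)
G(E, L) = 16
((o(4) + m) + G(4, 9))² = ((0 + 21) + 16)² = (21 + 16)² = 37² = 1369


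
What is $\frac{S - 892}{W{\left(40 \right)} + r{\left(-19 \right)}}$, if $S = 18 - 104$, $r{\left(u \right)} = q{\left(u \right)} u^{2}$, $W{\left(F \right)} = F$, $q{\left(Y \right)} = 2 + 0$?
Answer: $- \frac{163}{127} \approx -1.2835$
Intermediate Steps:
$q{\left(Y \right)} = 2$
$r{\left(u \right)} = 2 u^{2}$
$S = -86$ ($S = 18 - 104 = -86$)
$\frac{S - 892}{W{\left(40 \right)} + r{\left(-19 \right)}} = \frac{-86 - 892}{40 + 2 \left(-19\right)^{2}} = - \frac{978}{40 + 2 \cdot 361} = - \frac{978}{40 + 722} = - \frac{978}{762} = \left(-978\right) \frac{1}{762} = - \frac{163}{127}$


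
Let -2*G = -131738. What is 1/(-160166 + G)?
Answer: -1/94297 ≈ -1.0605e-5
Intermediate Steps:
G = 65869 (G = -½*(-131738) = 65869)
1/(-160166 + G) = 1/(-160166 + 65869) = 1/(-94297) = -1/94297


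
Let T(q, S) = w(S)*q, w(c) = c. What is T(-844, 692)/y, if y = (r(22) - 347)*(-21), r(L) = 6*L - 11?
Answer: -292024/2373 ≈ -123.06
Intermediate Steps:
r(L) = -11 + 6*L
T(q, S) = S*q
y = 4746 (y = ((-11 + 6*22) - 347)*(-21) = ((-11 + 132) - 347)*(-21) = (121 - 347)*(-21) = -226*(-21) = 4746)
T(-844, 692)/y = (692*(-844))/4746 = -584048*1/4746 = -292024/2373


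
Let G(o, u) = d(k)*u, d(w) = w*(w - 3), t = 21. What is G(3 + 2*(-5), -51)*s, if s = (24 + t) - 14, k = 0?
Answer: 0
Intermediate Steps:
d(w) = w*(-3 + w)
G(o, u) = 0 (G(o, u) = (0*(-3 + 0))*u = (0*(-3))*u = 0*u = 0)
s = 31 (s = (24 + 21) - 14 = 45 - 14 = 31)
G(3 + 2*(-5), -51)*s = 0*31 = 0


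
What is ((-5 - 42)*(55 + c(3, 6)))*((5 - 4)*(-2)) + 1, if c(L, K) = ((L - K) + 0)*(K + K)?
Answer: 1787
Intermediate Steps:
c(L, K) = 2*K*(L - K) (c(L, K) = (L - K)*(2*K) = 2*K*(L - K))
((-5 - 42)*(55 + c(3, 6)))*((5 - 4)*(-2)) + 1 = ((-5 - 42)*(55 + 2*6*(3 - 1*6)))*((5 - 4)*(-2)) + 1 = (-47*(55 + 2*6*(3 - 6)))*(1*(-2)) + 1 = -47*(55 + 2*6*(-3))*(-2) + 1 = -47*(55 - 36)*(-2) + 1 = -47*19*(-2) + 1 = -893*(-2) + 1 = 1786 + 1 = 1787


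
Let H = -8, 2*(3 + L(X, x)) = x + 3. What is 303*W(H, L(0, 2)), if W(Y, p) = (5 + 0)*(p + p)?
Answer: -1515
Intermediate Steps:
L(X, x) = -3/2 + x/2 (L(X, x) = -3 + (x + 3)/2 = -3 + (3 + x)/2 = -3 + (3/2 + x/2) = -3/2 + x/2)
W(Y, p) = 10*p (W(Y, p) = 5*(2*p) = 10*p)
303*W(H, L(0, 2)) = 303*(10*(-3/2 + (1/2)*2)) = 303*(10*(-3/2 + 1)) = 303*(10*(-1/2)) = 303*(-5) = -1515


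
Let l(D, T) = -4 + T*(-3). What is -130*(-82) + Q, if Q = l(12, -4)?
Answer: 10668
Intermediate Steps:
l(D, T) = -4 - 3*T
Q = 8 (Q = -4 - 3*(-4) = -4 + 12 = 8)
-130*(-82) + Q = -130*(-82) + 8 = 10660 + 8 = 10668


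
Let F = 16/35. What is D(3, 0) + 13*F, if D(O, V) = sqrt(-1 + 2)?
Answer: 243/35 ≈ 6.9429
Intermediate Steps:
D(O, V) = 1 (D(O, V) = sqrt(1) = 1)
F = 16/35 (F = 16*(1/35) = 16/35 ≈ 0.45714)
D(3, 0) + 13*F = 1 + 13*(16/35) = 1 + 208/35 = 243/35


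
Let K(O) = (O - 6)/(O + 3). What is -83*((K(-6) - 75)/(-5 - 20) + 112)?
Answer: -238293/25 ≈ -9531.7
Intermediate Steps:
K(O) = (-6 + O)/(3 + O)
-83*((K(-6) - 75)/(-5 - 20) + 112) = -83*(((-6 - 6)/(3 - 6) - 75)/(-5 - 20) + 112) = -83*((-12/(-3) - 75)/(-25) + 112) = -83*((-1/3*(-12) - 75)*(-1/25) + 112) = -83*((4 - 75)*(-1/25) + 112) = -83*(-71*(-1/25) + 112) = -83*(71/25 + 112) = -83*2871/25 = -238293/25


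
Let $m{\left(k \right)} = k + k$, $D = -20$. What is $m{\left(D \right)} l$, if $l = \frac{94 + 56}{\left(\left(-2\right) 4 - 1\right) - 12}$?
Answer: $\frac{2000}{7} \approx 285.71$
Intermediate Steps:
$m{\left(k \right)} = 2 k$
$l = - \frac{50}{7}$ ($l = \frac{150}{\left(-8 - 1\right) - 12} = \frac{150}{-9 - 12} = \frac{150}{-21} = 150 \left(- \frac{1}{21}\right) = - \frac{50}{7} \approx -7.1429$)
$m{\left(D \right)} l = 2 \left(-20\right) \left(- \frac{50}{7}\right) = \left(-40\right) \left(- \frac{50}{7}\right) = \frac{2000}{7}$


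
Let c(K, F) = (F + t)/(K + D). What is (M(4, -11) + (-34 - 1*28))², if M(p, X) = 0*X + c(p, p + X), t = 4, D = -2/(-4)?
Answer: 35344/9 ≈ 3927.1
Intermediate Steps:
D = ½ (D = -2*(-¼) = ½ ≈ 0.50000)
c(K, F) = (4 + F)/(½ + K) (c(K, F) = (F + 4)/(K + ½) = (4 + F)/(½ + K))
M(p, X) = 2*(4 + X + p)/(1 + 2*p) (M(p, X) = 0*X + 2*(4 + (p + X))/(1 + 2*p) = 0 + 2*(4 + (X + p))/(1 + 2*p) = 0 + 2*(4 + X + p)/(1 + 2*p) = 2*(4 + X + p)/(1 + 2*p))
(M(4, -11) + (-34 - 1*28))² = (2*(4 - 11 + 4)/(1 + 2*4) + (-34 - 1*28))² = (2*(-3)/(1 + 8) + (-34 - 28))² = (2*(-3)/9 - 62)² = (2*(⅑)*(-3) - 62)² = (-⅔ - 62)² = (-188/3)² = 35344/9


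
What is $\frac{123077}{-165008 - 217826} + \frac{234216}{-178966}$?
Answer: $- \frac{55846223263}{34257134822} \approx -1.6302$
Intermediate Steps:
$\frac{123077}{-165008 - 217826} + \frac{234216}{-178966} = \frac{123077}{-165008 - 217826} + 234216 \left(- \frac{1}{178966}\right) = \frac{123077}{-382834} - \frac{117108}{89483} = 123077 \left(- \frac{1}{382834}\right) - \frac{117108}{89483} = - \frac{123077}{382834} - \frac{117108}{89483} = - \frac{55846223263}{34257134822}$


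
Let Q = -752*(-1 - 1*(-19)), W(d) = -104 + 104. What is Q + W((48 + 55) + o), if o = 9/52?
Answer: -13536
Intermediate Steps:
o = 9/52 (o = 9*(1/52) = 9/52 ≈ 0.17308)
W(d) = 0
Q = -13536 (Q = -752*(-1 + 19) = -752*18 = -13536)
Q + W((48 + 55) + o) = -13536 + 0 = -13536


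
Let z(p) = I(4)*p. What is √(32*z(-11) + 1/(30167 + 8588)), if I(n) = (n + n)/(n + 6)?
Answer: I*√422949088285/38755 ≈ 16.781*I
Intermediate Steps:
I(n) = 2*n/(6 + n) (I(n) = (2*n)/(6 + n) = 2*n/(6 + n))
z(p) = 4*p/5 (z(p) = (2*4/(6 + 4))*p = (2*4/10)*p = (2*4*(⅒))*p = 4*p/5)
√(32*z(-11) + 1/(30167 + 8588)) = √(32*((⅘)*(-11)) + 1/(30167 + 8588)) = √(32*(-44/5) + 1/38755) = √(-1408/5 + 1/38755) = √(-10913407/38755) = I*√422949088285/38755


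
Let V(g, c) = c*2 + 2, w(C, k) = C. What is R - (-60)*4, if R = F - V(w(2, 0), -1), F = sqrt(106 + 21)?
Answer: 240 + sqrt(127) ≈ 251.27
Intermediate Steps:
V(g, c) = 2 + 2*c (V(g, c) = 2*c + 2 = 2 + 2*c)
F = sqrt(127) ≈ 11.269
R = sqrt(127) (R = sqrt(127) - (2 + 2*(-1)) = sqrt(127) - (2 - 2) = sqrt(127) - 1*0 = sqrt(127) + 0 = sqrt(127) ≈ 11.269)
R - (-60)*4 = sqrt(127) - (-60)*4 = sqrt(127) - 1*(-240) = sqrt(127) + 240 = 240 + sqrt(127)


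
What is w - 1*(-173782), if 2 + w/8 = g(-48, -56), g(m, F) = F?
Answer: 173318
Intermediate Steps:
w = -464 (w = -16 + 8*(-56) = -16 - 448 = -464)
w - 1*(-173782) = -464 - 1*(-173782) = -464 + 173782 = 173318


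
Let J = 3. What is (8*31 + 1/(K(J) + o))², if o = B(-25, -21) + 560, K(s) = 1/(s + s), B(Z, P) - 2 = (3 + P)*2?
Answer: 612998175364/9966649 ≈ 61505.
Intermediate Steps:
B(Z, P) = 8 + 2*P (B(Z, P) = 2 + (3 + P)*2 = 2 + (6 + 2*P) = 8 + 2*P)
K(s) = 1/(2*s)
o = 526 (o = (8 + 2*(-21)) + 560 = (8 - 42) + 560 = -34 + 560 = 526)
(8*31 + 1/(K(J) + o))² = (8*31 + 1/((½)/3 + 526))² = (248 + 1/((½)*(⅓) + 526))² = (248 + 1/(⅙ + 526))² = (248 + 1/(3157/6))² = (248 + 6/3157)² = (782942/3157)² = 612998175364/9966649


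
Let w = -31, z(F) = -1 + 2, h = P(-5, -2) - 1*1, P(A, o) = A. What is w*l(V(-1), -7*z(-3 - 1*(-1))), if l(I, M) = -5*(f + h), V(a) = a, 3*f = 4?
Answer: -2170/3 ≈ -723.33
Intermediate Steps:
h = -6 (h = -5 - 1*1 = -5 - 1 = -6)
z(F) = 1
f = 4/3 (f = (⅓)*4 = 4/3 ≈ 1.3333)
l(I, M) = 70/3 (l(I, M) = -5*(4/3 - 6) = -5*(-14/3) = 70/3)
w*l(V(-1), -7*z(-3 - 1*(-1))) = -31*70/3 = -2170/3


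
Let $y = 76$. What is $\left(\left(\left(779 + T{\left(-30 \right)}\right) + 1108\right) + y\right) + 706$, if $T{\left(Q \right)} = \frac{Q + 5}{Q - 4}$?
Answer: $\frac{90771}{34} \approx 2669.7$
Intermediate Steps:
$T{\left(Q \right)} = \frac{5 + Q}{-4 + Q}$
$\left(\left(\left(779 + T{\left(-30 \right)}\right) + 1108\right) + y\right) + 706 = \left(\left(\left(779 + \frac{5 - 30}{-4 - 30}\right) + 1108\right) + 76\right) + 706 = \left(\left(\left(779 + \frac{1}{-34} \left(-25\right)\right) + 1108\right) + 76\right) + 706 = \left(\left(\left(779 - - \frac{25}{34}\right) + 1108\right) + 76\right) + 706 = \left(\left(\left(779 + \frac{25}{34}\right) + 1108\right) + 76\right) + 706 = \left(\left(\frac{26511}{34} + 1108\right) + 76\right) + 706 = \left(\frac{64183}{34} + 76\right) + 706 = \frac{66767}{34} + 706 = \frac{90771}{34}$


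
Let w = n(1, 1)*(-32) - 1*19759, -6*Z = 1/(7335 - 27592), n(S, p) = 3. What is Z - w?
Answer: 2413216411/121542 ≈ 19855.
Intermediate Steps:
Z = 1/121542 (Z = -1/(6*(7335 - 27592)) = -⅙/(-20257) = -⅙*(-1/20257) = 1/121542 ≈ 8.2276e-6)
w = -19855 (w = 3*(-32) - 1*19759 = -96 - 19759 = -19855)
Z - w = 1/121542 - 1*(-19855) = 1/121542 + 19855 = 2413216411/121542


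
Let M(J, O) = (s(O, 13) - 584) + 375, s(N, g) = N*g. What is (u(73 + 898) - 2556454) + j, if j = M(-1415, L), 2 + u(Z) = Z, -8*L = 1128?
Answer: -2557527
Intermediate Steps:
L = -141 (L = -⅛*1128 = -141)
u(Z) = -2 + Z
M(J, O) = -209 + 13*O (M(J, O) = (O*13 - 584) + 375 = (13*O - 584) + 375 = (-584 + 13*O) + 375 = -209 + 13*O)
j = -2042 (j = -209 + 13*(-141) = -209 - 1833 = -2042)
(u(73 + 898) - 2556454) + j = ((-2 + (73 + 898)) - 2556454) - 2042 = ((-2 + 971) - 2556454) - 2042 = (969 - 2556454) - 2042 = -2555485 - 2042 = -2557527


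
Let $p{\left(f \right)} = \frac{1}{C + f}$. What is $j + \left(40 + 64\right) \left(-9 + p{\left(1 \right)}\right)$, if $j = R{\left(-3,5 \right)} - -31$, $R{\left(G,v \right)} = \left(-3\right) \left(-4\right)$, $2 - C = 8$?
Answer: $- \frac{4569}{5} \approx -913.8$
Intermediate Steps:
$C = -6$ ($C = 2 - 8 = -6$)
$R{\left(G,v \right)} = 12$
$p{\left(f \right)} = \frac{1}{-6 + f}$
$j = 43$ ($j = 12 - -31 = 12 + 31 = 43$)
$j + \left(40 + 64\right) \left(-9 + p{\left(1 \right)}\right) = 43 + \left(40 + 64\right) \left(-9 + \frac{1}{-6 + 1}\right) = 43 + 104 \left(-9 + \frac{1}{-5}\right) = 43 + 104 \left(-9 - \frac{1}{5}\right) = 43 + 104 \left(- \frac{46}{5}\right) = 43 - \frac{4784}{5} = - \frac{4569}{5}$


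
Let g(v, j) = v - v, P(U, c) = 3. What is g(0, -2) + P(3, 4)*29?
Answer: 87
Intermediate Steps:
g(v, j) = 0
g(0, -2) + P(3, 4)*29 = 0 + 3*29 = 0 + 87 = 87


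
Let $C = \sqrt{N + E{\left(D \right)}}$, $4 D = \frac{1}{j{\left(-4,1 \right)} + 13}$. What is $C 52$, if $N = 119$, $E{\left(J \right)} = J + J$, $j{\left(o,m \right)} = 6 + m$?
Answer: $\frac{897 \sqrt{10}}{5} \approx 567.31$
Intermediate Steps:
$D = \frac{1}{80}$ ($D = \frac{1}{4 \left(\left(6 + 1\right) + 13\right)} = \frac{1}{4 \left(7 + 13\right)} = \frac{1}{4 \cdot 20} = \frac{1}{4} \cdot \frac{1}{20} = \frac{1}{80} \approx 0.0125$)
$E{\left(J \right)} = 2 J$
$C = \frac{69 \sqrt{10}}{20}$ ($C = \sqrt{119 + 2 \cdot \frac{1}{80}} = \sqrt{119 + \frac{1}{40}} = \sqrt{\frac{4761}{40}} = \frac{69 \sqrt{10}}{20} \approx 10.91$)
$C 52 = \frac{69 \sqrt{10}}{20} \cdot 52 = \frac{897 \sqrt{10}}{5}$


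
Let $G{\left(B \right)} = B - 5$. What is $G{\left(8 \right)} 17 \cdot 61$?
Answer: $3111$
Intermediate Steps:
$G{\left(B \right)} = -5 + B$ ($G{\left(B \right)} = B - 5 = -5 + B$)
$G{\left(8 \right)} 17 \cdot 61 = \left(-5 + 8\right) 17 \cdot 61 = 3 \cdot 17 \cdot 61 = 51 \cdot 61 = 3111$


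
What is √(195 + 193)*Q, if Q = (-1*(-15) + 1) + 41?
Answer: 114*√97 ≈ 1122.8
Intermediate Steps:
Q = 57 (Q = (15 + 1) + 41 = 16 + 41 = 57)
√(195 + 193)*Q = √(195 + 193)*57 = √388*57 = (2*√97)*57 = 114*√97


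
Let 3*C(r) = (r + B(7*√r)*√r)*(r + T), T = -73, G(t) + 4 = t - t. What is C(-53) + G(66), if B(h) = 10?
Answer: 2222 - 420*I*√53 ≈ 2222.0 - 3057.6*I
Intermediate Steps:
G(t) = -4 (G(t) = -4 + (t - t) = -4 + 0 = -4)
C(r) = (-73 + r)*(r + 10*√r)/3 (C(r) = ((r + 10*√r)*(r - 73))/3 = ((r + 10*√r)*(-73 + r))/3 = ((-73 + r)*(r + 10*√r))/3 = (-73 + r)*(r + 10*√r)/3)
C(-53) + G(66) = (-730*I*√53/3 - 73/3*(-53) + (⅓)*(-53)² + 10*(-53)^(3/2)/3) - 4 = (-730*I*√53/3 + 3869/3 + (⅓)*2809 + 10*(-53*I*√53)/3) - 4 = (-730*I*√53/3 + 3869/3 + 2809/3 - 530*I*√53/3) - 4 = (2226 - 420*I*√53) - 4 = 2222 - 420*I*√53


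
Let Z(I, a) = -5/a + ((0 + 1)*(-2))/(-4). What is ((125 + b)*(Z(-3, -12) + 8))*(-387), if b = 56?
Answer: -2498343/4 ≈ -6.2459e+5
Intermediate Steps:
Z(I, a) = 1/2 - 5/a (Z(I, a) = -5/a + (1*(-2))*(-1/4) = -5/a - 2*(-1/4) = -5/a + 1/2 = 1/2 - 5/a)
((125 + b)*(Z(-3, -12) + 8))*(-387) = ((125 + 56)*((1/2)*(-10 - 12)/(-12) + 8))*(-387) = (181*((1/2)*(-1/12)*(-22) + 8))*(-387) = (181*(11/12 + 8))*(-387) = (181*(107/12))*(-387) = (19367/12)*(-387) = -2498343/4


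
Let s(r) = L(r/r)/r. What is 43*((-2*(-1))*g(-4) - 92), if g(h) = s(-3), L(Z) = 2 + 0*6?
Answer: -12040/3 ≈ -4013.3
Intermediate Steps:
L(Z) = 2 (L(Z) = 2 + 0 = 2)
s(r) = 2/r
g(h) = -⅔ (g(h) = 2/(-3) = 2*(-⅓) = -⅔)
43*((-2*(-1))*g(-4) - 92) = 43*(-2*(-1)*(-⅔) - 92) = 43*(2*(-⅔) - 92) = 43*(-4/3 - 92) = 43*(-280/3) = -12040/3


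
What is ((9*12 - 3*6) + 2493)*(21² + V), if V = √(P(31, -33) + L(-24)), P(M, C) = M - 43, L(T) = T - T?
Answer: 1139103 + 5166*I*√3 ≈ 1.1391e+6 + 8947.8*I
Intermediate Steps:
L(T) = 0
P(M, C) = -43 + M
V = 2*I*√3 (V = √((-43 + 31) + 0) = √(-12 + 0) = √(-12) = 2*I*√3 ≈ 3.4641*I)
((9*12 - 3*6) + 2493)*(21² + V) = ((9*12 - 3*6) + 2493)*(21² + 2*I*√3) = ((108 - 18) + 2493)*(441 + 2*I*√3) = (90 + 2493)*(441 + 2*I*√3) = 2583*(441 + 2*I*√3) = 1139103 + 5166*I*√3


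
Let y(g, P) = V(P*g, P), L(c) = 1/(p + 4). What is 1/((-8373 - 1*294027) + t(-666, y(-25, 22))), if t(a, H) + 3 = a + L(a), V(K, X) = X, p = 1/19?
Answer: -77/23336294 ≈ -3.2996e-6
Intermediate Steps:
p = 1/19 ≈ 0.052632
L(c) = 19/77 (L(c) = 1/(1/19 + 4) = 1/(77/19) = 19/77)
y(g, P) = P
t(a, H) = -212/77 + a (t(a, H) = -3 + (a + 19/77) = -3 + (19/77 + a) = -212/77 + a)
1/((-8373 - 1*294027) + t(-666, y(-25, 22))) = 1/((-8373 - 1*294027) + (-212/77 - 666)) = 1/((-8373 - 294027) - 51494/77) = 1/(-302400 - 51494/77) = 1/(-23336294/77) = -77/23336294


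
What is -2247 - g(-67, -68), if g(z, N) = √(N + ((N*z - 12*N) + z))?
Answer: -2247 - √5237 ≈ -2319.4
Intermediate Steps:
g(z, N) = √(z - 11*N + N*z) (g(z, N) = √(N + ((-12*N + N*z) + z)) = √(N + (z - 12*N + N*z)) = √(z - 11*N + N*z))
-2247 - g(-67, -68) = -2247 - √(-67 - 11*(-68) - 68*(-67)) = -2247 - √(-67 + 748 + 4556) = -2247 - √5237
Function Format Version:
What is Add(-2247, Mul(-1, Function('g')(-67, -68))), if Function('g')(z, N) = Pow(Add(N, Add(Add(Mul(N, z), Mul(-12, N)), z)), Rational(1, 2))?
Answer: Add(-2247, Mul(-1, Pow(5237, Rational(1, 2)))) ≈ -2319.4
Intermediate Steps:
Function('g')(z, N) = Pow(Add(z, Mul(-11, N), Mul(N, z)), Rational(1, 2)) (Function('g')(z, N) = Pow(Add(N, Add(Add(Mul(-12, N), Mul(N, z)), z)), Rational(1, 2)) = Pow(Add(N, Add(z, Mul(-12, N), Mul(N, z))), Rational(1, 2)) = Pow(Add(z, Mul(-11, N), Mul(N, z)), Rational(1, 2)))
Add(-2247, Mul(-1, Function('g')(-67, -68))) = Add(-2247, Mul(-1, Pow(Add(-67, Mul(-11, -68), Mul(-68, -67)), Rational(1, 2)))) = Add(-2247, Mul(-1, Pow(Add(-67, 748, 4556), Rational(1, 2)))) = Add(-2247, Mul(-1, Pow(5237, Rational(1, 2))))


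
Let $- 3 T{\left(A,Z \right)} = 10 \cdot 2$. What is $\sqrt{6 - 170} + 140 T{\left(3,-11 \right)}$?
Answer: $- \frac{2800}{3} + 2 i \sqrt{41} \approx -933.33 + 12.806 i$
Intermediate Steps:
$T{\left(A,Z \right)} = - \frac{20}{3}$ ($T{\left(A,Z \right)} = - \frac{10 \cdot 2}{3} = \left(- \frac{1}{3}\right) 20 = - \frac{20}{3}$)
$\sqrt{6 - 170} + 140 T{\left(3,-11 \right)} = \sqrt{6 - 170} + 140 \left(- \frac{20}{3}\right) = \sqrt{-164} - \frac{2800}{3} = 2 i \sqrt{41} - \frac{2800}{3} = - \frac{2800}{3} + 2 i \sqrt{41}$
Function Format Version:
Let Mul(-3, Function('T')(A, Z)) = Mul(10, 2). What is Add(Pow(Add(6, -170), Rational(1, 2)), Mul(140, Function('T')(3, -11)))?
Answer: Add(Rational(-2800, 3), Mul(2, I, Pow(41, Rational(1, 2)))) ≈ Add(-933.33, Mul(12.806, I))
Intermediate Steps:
Function('T')(A, Z) = Rational(-20, 3) (Function('T')(A, Z) = Mul(Rational(-1, 3), Mul(10, 2)) = Mul(Rational(-1, 3), 20) = Rational(-20, 3))
Add(Pow(Add(6, -170), Rational(1, 2)), Mul(140, Function('T')(3, -11))) = Add(Pow(Add(6, -170), Rational(1, 2)), Mul(140, Rational(-20, 3))) = Add(Pow(-164, Rational(1, 2)), Rational(-2800, 3)) = Add(Mul(2, I, Pow(41, Rational(1, 2))), Rational(-2800, 3)) = Add(Rational(-2800, 3), Mul(2, I, Pow(41, Rational(1, 2))))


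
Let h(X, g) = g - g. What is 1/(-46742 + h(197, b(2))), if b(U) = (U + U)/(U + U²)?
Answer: -1/46742 ≈ -2.1394e-5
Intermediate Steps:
b(U) = 2*U/(U + U²) (b(U) = (2*U)/(U + U²) = 2*U/(U + U²))
h(X, g) = 0
1/(-46742 + h(197, b(2))) = 1/(-46742 + 0) = 1/(-46742) = -1/46742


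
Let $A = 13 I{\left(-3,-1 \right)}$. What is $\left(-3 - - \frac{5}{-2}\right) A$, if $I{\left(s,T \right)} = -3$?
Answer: $\frac{429}{2} \approx 214.5$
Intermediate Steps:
$A = -39$ ($A = 13 \left(-3\right) = -39$)
$\left(-3 - - \frac{5}{-2}\right) A = \left(-3 - - \frac{5}{-2}\right) \left(-39\right) = \left(-3 - \left(-5\right) \left(- \frac{1}{2}\right)\right) \left(-39\right) = \left(-3 - \frac{5}{2}\right) \left(-39\right) = \left(- \frac{11}{2}\right) \left(-39\right) = \frac{429}{2}$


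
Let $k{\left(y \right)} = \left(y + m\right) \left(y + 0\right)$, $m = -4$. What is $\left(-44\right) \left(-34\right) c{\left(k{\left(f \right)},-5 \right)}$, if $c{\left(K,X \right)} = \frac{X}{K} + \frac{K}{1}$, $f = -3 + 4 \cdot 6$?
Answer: $\frac{11215072}{21} \approx 5.3405 \cdot 10^{5}$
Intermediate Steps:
$f = 21$ ($f = -3 + 24 = 21$)
$k{\left(y \right)} = y \left(-4 + y\right)$ ($k{\left(y \right)} = \left(y - 4\right) \left(y + 0\right) = \left(-4 + y\right) y = y \left(-4 + y\right)$)
$c{\left(K,X \right)} = K + \frac{X}{K}$ ($c{\left(K,X \right)} = \frac{X}{K} + K 1 = \frac{X}{K} + K = K + \frac{X}{K}$)
$\left(-44\right) \left(-34\right) c{\left(k{\left(f \right)},-5 \right)} = \left(-44\right) \left(-34\right) \left(21 \left(-4 + 21\right) - \frac{5}{21 \left(-4 + 21\right)}\right) = 1496 \left(21 \cdot 17 - \frac{5}{21 \cdot 17}\right) = 1496 \left(357 - \frac{5}{357}\right) = 1496 \cdot \frac{127444}{357} = \frac{11215072}{21}$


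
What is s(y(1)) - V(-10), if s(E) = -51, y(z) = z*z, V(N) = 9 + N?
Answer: -50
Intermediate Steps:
y(z) = z**2
s(y(1)) - V(-10) = -51 - (9 - 10) = -51 - 1*(-1) = -51 + 1 = -50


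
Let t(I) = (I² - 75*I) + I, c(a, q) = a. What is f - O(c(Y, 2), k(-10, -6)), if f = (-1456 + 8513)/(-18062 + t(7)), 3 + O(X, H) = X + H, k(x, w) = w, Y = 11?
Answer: -44119/18531 ≈ -2.3808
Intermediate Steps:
t(I) = I² - 74*I
O(X, H) = -3 + H + X (O(X, H) = -3 + (X + H) = -3 + (H + X) = -3 + H + X)
f = -7057/18531 (f = (-1456 + 8513)/(-18062 + 7*(-74 + 7)) = 7057/(-18062 + 7*(-67)) = 7057/(-18062 - 469) = 7057/(-18531) = 7057*(-1/18531) = -7057/18531 ≈ -0.38082)
f - O(c(Y, 2), k(-10, -6)) = -7057/18531 - (-3 - 6 + 11) = -7057/18531 - 1*2 = -7057/18531 - 2 = -44119/18531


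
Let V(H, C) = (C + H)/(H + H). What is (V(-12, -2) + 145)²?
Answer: 3052009/144 ≈ 21195.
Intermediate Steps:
V(H, C) = (C + H)/(2*H) (V(H, C) = (C + H)/((2*H)) = (C + H)*(1/(2*H)) = (C + H)/(2*H))
(V(-12, -2) + 145)² = ((½)*(-2 - 12)/(-12) + 145)² = ((½)*(-1/12)*(-14) + 145)² = (7/12 + 145)² = (1747/12)² = 3052009/144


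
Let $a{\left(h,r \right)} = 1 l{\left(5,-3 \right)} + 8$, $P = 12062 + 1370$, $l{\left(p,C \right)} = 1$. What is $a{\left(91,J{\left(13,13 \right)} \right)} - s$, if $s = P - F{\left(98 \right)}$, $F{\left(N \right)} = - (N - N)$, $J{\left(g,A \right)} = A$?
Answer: $-13423$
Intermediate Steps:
$F{\left(N \right)} = 0$ ($F{\left(N \right)} = \left(-1\right) 0 = 0$)
$P = 13432$
$a{\left(h,r \right)} = 9$ ($a{\left(h,r \right)} = 1 \cdot 1 + 8 = 1 + 8 = 9$)
$s = 13432$ ($s = 13432 - 0 = 13432 + 0 = 13432$)
$a{\left(91,J{\left(13,13 \right)} \right)} - s = 9 - 13432 = -13423$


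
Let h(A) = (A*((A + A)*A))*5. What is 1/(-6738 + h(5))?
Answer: -1/5488 ≈ -0.00018222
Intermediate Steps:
h(A) = 10*A³ (h(A) = (A*((2*A)*A))*5 = (A*(2*A²))*5 = (2*A³)*5 = 10*A³)
1/(-6738 + h(5)) = 1/(-6738 + 10*5³) = 1/(-6738 + 10*125) = 1/(-6738 + 1250) = 1/(-5488) = -1/5488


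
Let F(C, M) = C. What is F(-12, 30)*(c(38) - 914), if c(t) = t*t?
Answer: -6360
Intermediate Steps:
c(t) = t**2
F(-12, 30)*(c(38) - 914) = -12*(38**2 - 914) = -12*(1444 - 914) = -12*530 = -6360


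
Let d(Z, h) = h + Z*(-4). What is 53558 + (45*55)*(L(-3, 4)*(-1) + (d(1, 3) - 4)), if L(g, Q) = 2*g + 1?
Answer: 53558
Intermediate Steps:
d(Z, h) = h - 4*Z
L(g, Q) = 1 + 2*g
53558 + (45*55)*(L(-3, 4)*(-1) + (d(1, 3) - 4)) = 53558 + (45*55)*((1 + 2*(-3))*(-1) + ((3 - 4*1) - 4)) = 53558 + 2475*((1 - 6)*(-1) + ((3 - 4) - 4)) = 53558 + 2475*(-5*(-1) + (-1 - 4)) = 53558 + 2475*(5 - 5) = 53558 + 2475*0 = 53558 + 0 = 53558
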